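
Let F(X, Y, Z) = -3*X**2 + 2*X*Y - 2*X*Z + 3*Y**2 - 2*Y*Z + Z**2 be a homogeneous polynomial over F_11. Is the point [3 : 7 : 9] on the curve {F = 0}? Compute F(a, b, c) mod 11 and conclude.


F(3,7,9) ≡ 8 (mod 11); P is NOT on the curve.

Evaluate F(3, 7, 9) term-by-term (mod 11).
  -3*X**2 ↦ -3·9·1·1 = -27
  2*X*Y ↦ 2·3·7·1 = 42
  -2*X*Z ↦ -2·3·1·9 = -54
  3*Y**2 ↦ 3·1·49·1 = 147
  -2*Y*Z ↦ -2·1·7·9 = -126
  Z**2 ↦ 1·1·1·81 = 81
Sum: F(3, 7, 9) = (-27) + (42) + (-54) + (147) + (-126) + (81) = 63.
Reducing mod 11: 63 ≡ 8 (mod 11).
Since F(a, b, c) ≡ 8 ≠ 0 (mod 11), P does NOT lie on the curve.


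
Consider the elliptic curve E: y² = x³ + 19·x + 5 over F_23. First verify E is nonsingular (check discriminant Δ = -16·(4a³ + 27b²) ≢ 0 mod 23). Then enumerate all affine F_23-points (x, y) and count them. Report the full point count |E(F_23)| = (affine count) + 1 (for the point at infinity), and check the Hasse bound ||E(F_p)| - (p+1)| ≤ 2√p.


Affine points = {(1, 5), (1, 18), (5, 8), (5, 15), (6, 6), (6, 17), (8, 5), (8, 18), (9, 10), (9, 13), (11, 2), (11, 21), (12, 11), (12, 12), (14, 5), (14, 18), (15, 10), (15, 13), (16, 9), (16, 14), (19, 7), (19, 16), (20, 6), (20, 17), (22, 10), (22, 13)}; affine count = 26; |E(F_23)| = 27.

Discriminant check: Δ ∝ 4a³ + 27b² = 4·19³ + 27·5² = 4·6859 + 27·25 ≡ 5 (mod 23). Nonzero ⇒ E is nonsingular.
For each x ∈ F_23, compute rhs = x³ + 19·x + 5 mod 23, then count y ∈ F_23 with y² ≡ rhs.
  x = 0: rhs = 5, matching y values: none (0 points).
  x = 1: rhs = 2, matching y values: 5, 18 (2 points).
  x = 2: rhs = 5, matching y values: none (0 points).
  x = 3: rhs = 20, matching y values: none (0 points).
  x = 4: rhs = 7, matching y values: none (0 points).
  x = 5: rhs = 18, matching y values: 8, 15 (2 points).
  x = 6: rhs = 13, matching y values: 6, 17 (2 points).
  x = 7: rhs = 21, matching y values: none (0 points).
  x = 8: rhs = 2, matching y values: 5, 18 (2 points).
  x = 9: rhs = 8, matching y values: 10, 13 (2 points).
  x = 10: rhs = 22, matching y values: none (0 points).
  x = 11: rhs = 4, matching y values: 2, 21 (2 points).
  x = 12: rhs = 6, matching y values: 11, 12 (2 points).
  x = 13: rhs = 11, matching y values: none (0 points).
  x = 14: rhs = 2, matching y values: 5, 18 (2 points).
  x = 15: rhs = 8, matching y values: 10, 13 (2 points).
  x = 16: rhs = 12, matching y values: 9, 14 (2 points).
  x = 17: rhs = 20, matching y values: none (0 points).
  x = 18: rhs = 15, matching y values: none (0 points).
  x = 19: rhs = 3, matching y values: 7, 16 (2 points).
  x = 20: rhs = 13, matching y values: 6, 17 (2 points).
  x = 21: rhs = 5, matching y values: none (0 points).
  x = 22: rhs = 8, matching y values: 10, 13 (2 points).
Total affine count: 26.
Full point count |E(F_23)| = 26 + 1 = 27.
Hasse bound: |27 − (23+1)| = |3| = 3 ≤ 2√23 ≈ 9.5917 ✓.


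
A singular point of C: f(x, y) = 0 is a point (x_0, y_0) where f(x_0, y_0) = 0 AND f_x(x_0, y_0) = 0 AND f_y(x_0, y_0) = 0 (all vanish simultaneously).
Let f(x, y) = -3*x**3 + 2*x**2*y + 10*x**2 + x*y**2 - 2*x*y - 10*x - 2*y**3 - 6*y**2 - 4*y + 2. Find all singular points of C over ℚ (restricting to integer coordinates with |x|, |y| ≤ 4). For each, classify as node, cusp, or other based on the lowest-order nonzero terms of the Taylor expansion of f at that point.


Singular points: {(1, -1)}; classification: node.

Compute partial derivatives:
  f_x = -9*x**2 + 4*x*y + 20*x + y**2 - 2*y - 10.
  f_y = 2*x**2 + 2*x*y - 2*x - 6*y**2 - 12*y - 4.
Scan x_0 ∈ {−4, ..., 4}. For each x_0, f_y(x_0, y) is a polynomial in y; find its integer roots y ∈ {−4, ..., 4}, then test f_x and f at those candidates.
  x = -4: f_y(-4, y) = -6*y**2 - 20*y + 36; no integer root y with |y| ≤ 4.
  x = -3: f_y(-3, y) = -6*y**2 - 18*y + 20; no integer root y with |y| ≤ 4.
  x = -2: f_y(-2, y) = -6*y**2 - 16*y + 8; no integer root y with |y| ≤ 4.
  x = -1: f_y(-1, y) = -6*y**2 - 14*y; vanishes at y ∈ {0}. (-1, 0): f_x = -39 ≠ 0.
  x = 0: f_y(0, y) = -6*y**2 - 12*y - 4; no integer root y with |y| ≤ 4.
  x = 1: f_y(1, y) = -6*y**2 - 10*y - 4; vanishes at y ∈ {-1}. (1, -1): f_x = 0, f = 0 — SINGULAR.
  x = 2: f_y(2, y) = -6*y**2 - 8*y; vanishes at y ∈ {0}. (2, 0): f_x = -6 ≠ 0.
  x = 3: f_y(3, y) = -6*y**2 - 6*y + 8; no integer root y with |y| ≤ 4.
  x = 4: f_y(4, y) = -6*y**2 - 4*y + 20; no integer root y with |y| ≤ 4.
Only singular point on the grid: (1, -1).
Classify: substitute x = 1 + u, y = -1 + v and expand: f = -3*u**3 + 2*u**2*v - u**2 + u*v**2 - 2*v**3 + v**2.
No constant or linear terms (consistent with a singular point). Quadratic part: -u**2 + v**2. Cubic part: -3*u**3 + 2*u**2*v + u*v**2 - 2*v**3.
The quadratic part v**2 - u**2 = (v − u)(v + u) splits into two distinct linear factors, so there are two distinct tangent lines y − -1 = ±(x − 1) — this is a node (ordinary double point).
Classification: node.


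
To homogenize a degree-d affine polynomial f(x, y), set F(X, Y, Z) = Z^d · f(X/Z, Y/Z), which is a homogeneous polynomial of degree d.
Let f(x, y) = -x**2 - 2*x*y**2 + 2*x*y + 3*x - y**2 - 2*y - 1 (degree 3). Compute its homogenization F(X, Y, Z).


F(X, Y, Z) = -X**2*Z - 2*X*Y**2 + 2*X*Y*Z + 3*X*Z**2 - Y**2*Z - 2*Y*Z**2 - Z**3

deg(f) = 3.
Substitute x = X/Z, y = Y/Z into f, then multiply by Z^3.
  monomial -1·x^2·y^0 ↦ -1·X^2·Y^0·Z^1.
  monomial -2·x^1·y^2 ↦ -2·X^1·Y^2·Z^0.
  monomial 2·x^1·y^1 ↦ 2·X^1·Y^1·Z^1.
  monomial 3·x^1·y^0 ↦ 3·X^1·Y^0·Z^2.
  monomial -1·x^0·y^2 ↦ -1·X^0·Y^2·Z^1.
  monomial -2·x^0·y^1 ↦ -2·X^0·Y^1·Z^2.
  monomial -1·x^0·y^0 ↦ -1·X^0·Y^0·Z^3.
Collecting: F(X, Y, Z) = -X**2*Z - 2*X*Y**2 + 2*X*Y*Z + 3*X*Z**2 - Y**2*Z - 2*Y*Z**2 - Z**3.


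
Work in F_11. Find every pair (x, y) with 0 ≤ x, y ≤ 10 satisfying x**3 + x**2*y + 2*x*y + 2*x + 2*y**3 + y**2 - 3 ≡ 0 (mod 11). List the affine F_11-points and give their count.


Affine F_11-points: {(0, 1), (1, 0), (2, 10), (4, 10), (5, 0), (6, 2), (6, 4), (6, 10), (10, 5)}; count = 9.

For each of the 121 pairs (x, y) ∈ F_11², evaluate f(x, y) mod 11. Record the zeros.
  x = 0: [0↦8, 1↦0, 2↦6, 3↦5, 4↦9, 5↦8, 6↦3, 7↦6, 8↦7, 9↦7, 10↦7]  zeros at y ∈ {1}
  x = 1: [0↦0, 1↦6, 2↦4, 3↦6, 4↦2, 5↦4, 6↦2, 7↦8, 8↦1, 9↦4, 10↦7]  zeros at y ∈ {0}
  x = 2: [0↦9, 1↦9, 2↦1, 3↦8, 4↦9, 5↦5, 6↦8, 7↦8, 8↦6, 9↦3, 10↦0]  zeros at y ∈ {10}
  x = 3: [0↦8, 1↦4, 2↦3, 3↦6, 4↦3, 5↦6, 6↦5, 7↦1, 8↦6, 9↦10, 10↦3]  zeros at y ∈ ∅
  x = 4: [0↦3, 1↦8, 2↦5, 3↦6, 4↦1, 5↦2, 6↦10, 7↦4, 8↦7, 9↦9, 10↦0]  zeros at y ∈ {10}
  x = 5: [0↦0, 1↦5, 2↦2, 3↦3, 4↦9, 5↦10, 6↦7, 7↦1, 8↦4, 9↦6, 10↦8]  zeros at y ∈ {0}
  x = 6: [0↦5, 1↦1, 2↦0, 3↦3, 4↦0, 5↦3, 6↦2, 7↦9, 8↦3, 9↦7, 10↦0]  zeros at y ∈ {2, 4, 10}
  x = 7: [0↦2, 1↦2, 2↦5, 3↦1, 4↦2, 5↦9, 6↦1, 7↦1, 8↦10, 9↦7, 10↦4]  zeros at y ∈ ∅
  x = 8: [0↦8, 1↦3, 2↦1, 3↦3, 4↦10, 5↦1, 6↦10, 7↦5, 8↦9, 9↦1, 10↦4]  zeros at y ∈ ∅
  x = 9: [0↦7, 1↦10, 2↦5, 3↦4, 4↦8, 5↦7, 6↦2, 7↦5, 8↦6, 9↦6, 10↦6]  zeros at y ∈ ∅
  x = 10: [0↦5, 1↦7, 2↦1, 3↦10, 4↦2, 5↦0, 6↦5, 7↦7, 8↦7, 9↦6, 10↦5]  zeros at y ∈ {5}
Collecting zeros: affine points = {(0, 1), (1, 0), (2, 10), (4, 10), (5, 0), (6, 2), (6, 4), (6, 10), (10, 5)}.
Total count |C(F_11)_aff| = 9.


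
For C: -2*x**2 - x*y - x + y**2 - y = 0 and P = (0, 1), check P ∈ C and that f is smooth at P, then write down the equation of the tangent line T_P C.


Tangent line at P: -2*x + y - 1 = 0.

Step 1: f(0, 1) = 0, so P lies on C.
Step 2: partial derivatives
  f_x(x, y) = -4*x - y - 1, f_y(x, y) = -x + 2*y - 1.
  f_x(P) = -2, f_y(P) = 1 (gradient nonzero, so P is smooth).
Step 3: tangent line at P: -2·(x − 0) + 1·(y − 1) = 0.
Expanding: -2*x + y - 1 = 0.


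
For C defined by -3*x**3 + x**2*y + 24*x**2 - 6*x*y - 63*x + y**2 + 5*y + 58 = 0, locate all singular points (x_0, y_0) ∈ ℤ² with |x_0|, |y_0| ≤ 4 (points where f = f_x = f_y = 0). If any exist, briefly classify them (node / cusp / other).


Singular points: {(3, 2)}; classification: node.

Compute partial derivatives:
  f_x = -9*x**2 + 2*x*y + 48*x - 6*y - 63.
  f_y = x**2 - 6*x + 2*y + 5.
Scan x_0 ∈ {−4, ..., 4}. For each x_0, f_y(x_0, y) is a polynomial in y; find its integer roots y ∈ {−4, ..., 4}, then test f_x and f at those candidates.
  x = -4: f_y(-4, y) = 2*y + 45; no integer root y with |y| ≤ 4.
  x = -3: f_y(-3, y) = 2*y + 32; no integer root y with |y| ≤ 4.
  x = -2: f_y(-2, y) = 2*y + 21; no integer root y with |y| ≤ 4.
  x = -1: f_y(-1, y) = 2*y + 12; no integer root y with |y| ≤ 4.
  x = 0: f_y(0, y) = 2*y + 5; no integer root y with |y| ≤ 4.
  x = 1: f_y(1, y) = 2*y; vanishes at y ∈ {0}. (1, 0): f_x = -24 ≠ 0.
  x = 2: f_y(2, y) = 2*y - 3; no integer root y with |y| ≤ 4.
  x = 3: f_y(3, y) = 2*y - 4; vanishes at y ∈ {2}. (3, 2): f_x = 0, f = 0 — SINGULAR.
  x = 4: f_y(4, y) = 2*y - 3; no integer root y with |y| ≤ 4.
Only singular point on the grid: (3, 2).
Classify: substitute x = 3 + u, y = 2 + v and expand: f = -3*u**3 + u**2*v - u**2 + v**2.
No constant or linear terms (consistent with a singular point). Quadratic part: -u**2 + v**2. Cubic part: -3*u**3 + u**2*v.
The quadratic part v**2 - u**2 = (v − u)(v + u) splits into two distinct linear factors, so there are two distinct tangent lines y − 2 = ±(x − 3) — this is a node (ordinary double point).
Classification: node.


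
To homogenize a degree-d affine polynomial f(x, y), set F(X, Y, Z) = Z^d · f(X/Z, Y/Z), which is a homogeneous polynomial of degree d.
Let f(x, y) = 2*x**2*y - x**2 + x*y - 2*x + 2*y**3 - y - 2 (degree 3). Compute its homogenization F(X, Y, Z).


F(X, Y, Z) = 2*X**2*Y - X**2*Z + X*Y*Z - 2*X*Z**2 + 2*Y**3 - Y*Z**2 - 2*Z**3

deg(f) = 3.
Substitute x = X/Z, y = Y/Z into f, then multiply by Z^3.
  monomial 2·x^2·y^1 ↦ 2·X^2·Y^1·Z^0.
  monomial -1·x^2·y^0 ↦ -1·X^2·Y^0·Z^1.
  monomial 1·x^1·y^1 ↦ 1·X^1·Y^1·Z^1.
  monomial -2·x^1·y^0 ↦ -2·X^1·Y^0·Z^2.
  monomial 2·x^0·y^3 ↦ 2·X^0·Y^3·Z^0.
  monomial -1·x^0·y^1 ↦ -1·X^0·Y^1·Z^2.
  monomial -2·x^0·y^0 ↦ -2·X^0·Y^0·Z^3.
Collecting: F(X, Y, Z) = 2*X**2*Y - X**2*Z + X*Y*Z - 2*X*Z**2 + 2*Y**3 - Y*Z**2 - 2*Z**3.


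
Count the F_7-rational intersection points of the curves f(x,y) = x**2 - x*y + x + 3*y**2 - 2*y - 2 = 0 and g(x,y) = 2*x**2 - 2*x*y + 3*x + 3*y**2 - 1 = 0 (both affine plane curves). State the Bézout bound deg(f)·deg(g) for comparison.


Common zeros: ∅; count = 0; Bézout bound = 4.

deg(f) = 2, deg(g) = 2, so Bézout bound = 4.
Scan x ∈ F_7. For each x, list the y ∈ F_7 with f(x, y) ≡ 0 and those with g(x, y) ≡ 0 (mod 7); the common zeros in that column are the intersection.
  x = 0: f ≡ 0 at y ∈ {5}; g ≡ 0 at y ∈ ∅; common: ∅.
  x = 1: f ≡ 0 at y ∈ {0, 1}; g ≡ 0 at y ∈ ∅; common: ∅.
  x = 2: f ≡ 0 at y ∈ ∅; g ≡ 0 at y ∈ {3}; common: ∅.
  x = 3: f ≡ 0 at y ∈ ∅; g ≡ 0 at y ∈ {3, 6}; common: ∅.
  x = 4: f ≡ 0 at y ∈ {4, 5}; g ≡ 0 at y ∈ ∅; common: ∅.
  x = 5: f ≡ 0 at y ∈ {0}; g ≡ 0 at y ∈ {2, 6}; common: ∅.
  x = 6: f ≡ 0 at y ∈ {1, 4}; g ≡ 0 at y ∈ {2}; common: ∅.
Collecting: common zeros = ∅, so the count is 0.
Comparison with the Bézout bound: 0 ≤ 4 = deg(f)·deg(g), as expected for curves with no common component (the affine F_7-count falls short of the bound because intersections may lie at infinity, over extension fields, or carry multiplicity).


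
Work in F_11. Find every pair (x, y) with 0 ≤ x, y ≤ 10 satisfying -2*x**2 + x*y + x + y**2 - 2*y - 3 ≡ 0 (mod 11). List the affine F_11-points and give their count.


Affine F_11-points: {(0, 3), (0, 10), (2, 3), (2, 8), (5, 1), (5, 7), (7, 1), (7, 5), (8, 8), (10, 7)}; count = 10.

For each of the 121 pairs (x, y) ∈ F_11², evaluate f(x, y) mod 11. Record the zeros.
  x = 0: [0↦8, 1↦7, 2↦8, 3↦0, 4↦5, 5↦1, 6↦10, 7↦10, 8↦1, 9↦5, 10↦0]  zeros at y ∈ {3, 10}
  x = 1: [0↦7, 1↦7, 2↦9, 3↦2, 4↦8, 5↦5, 6↦4, 7↦5, 8↦8, 9↦2, 10↦9]  zeros at y ∈ ∅
  x = 2: [0↦2, 1↦3, 2↦6, 3↦0, 4↦7, 5↦5, 6↦5, 7↦7, 8↦0, 9↦6, 10↦3]  zeros at y ∈ {3, 8}
  x = 3: [0↦4, 1↦6, 2↦10, 3↦5, 4↦2, 5↦1, 6↦2, 7↦5, 8↦10, 9↦6, 10↦4]  zeros at y ∈ ∅
  x = 4: [0↦2, 1↦5, 2↦10, 3↦6, 4↦4, 5↦4, 6↦6, 7↦10, 8↦5, 9↦2, 10↦1]  zeros at y ∈ ∅
  x = 5: [0↦7, 1↦0, 2↦6, 3↦3, 4↦2, 5↦3, 6↦6, 7↦0, 8↦7, 9↦5, 10↦5]  zeros at y ∈ {1, 7}
  x = 6: [0↦8, 1↦2, 2↦9, 3↦7, 4↦7, 5↦9, 6↦2, 7↦8, 8↦5, 9↦4, 10↦5]  zeros at y ∈ ∅
  x = 7: [0↦5, 1↦0, 2↦8, 3↦7, 4↦8, 5↦0, 6↦5, 7↦1, 8↦10, 9↦10, 10↦1]  zeros at y ∈ {1, 5}
  x = 8: [0↦9, 1↦5, 2↦3, 3↦3, 4↦5, 5↦9, 6↦4, 7↦1, 8↦0, 9↦1, 10↦4]  zeros at y ∈ {8}
  x = 9: [0↦9, 1↦6, 2↦5, 3↦6, 4↦9, 5↦3, 6↦10, 7↦8, 8↦8, 9↦10, 10↦3]  zeros at y ∈ ∅
  x = 10: [0↦5, 1↦3, 2↦3, 3↦5, 4↦9, 5↦4, 6↦1, 7↦0, 8↦1, 9↦4, 10↦9]  zeros at y ∈ {7}
Collecting zeros: affine points = {(0, 3), (0, 10), (2, 3), (2, 8), (5, 1), (5, 7), (7, 1), (7, 5), (8, 8), (10, 7)}.
Total count |C(F_11)_aff| = 10.


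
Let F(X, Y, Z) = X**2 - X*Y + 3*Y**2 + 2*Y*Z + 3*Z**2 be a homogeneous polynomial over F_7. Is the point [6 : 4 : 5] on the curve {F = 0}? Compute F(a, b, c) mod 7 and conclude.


F(6,4,5) ≡ 0 (mod 7); P is on the curve.

Evaluate F(6, 4, 5) term-by-term (mod 7).
  X**2 ↦ 1·36·1·1 = 36
  -X*Y ↦ -1·6·4·1 = -24
  3*Y**2 ↦ 3·1·16·1 = 48
  2*Y*Z ↦ 2·1·4·5 = 40
  3*Z**2 ↦ 3·1·1·25 = 75
Sum: F(6, 4, 5) = (36) + (-24) + (48) + (40) + (75) = 175.
Reducing mod 7: 175 ≡ 0 (mod 7).
Since F(a, b, c) ≡ 0 (mod 7), P lies on the curve.


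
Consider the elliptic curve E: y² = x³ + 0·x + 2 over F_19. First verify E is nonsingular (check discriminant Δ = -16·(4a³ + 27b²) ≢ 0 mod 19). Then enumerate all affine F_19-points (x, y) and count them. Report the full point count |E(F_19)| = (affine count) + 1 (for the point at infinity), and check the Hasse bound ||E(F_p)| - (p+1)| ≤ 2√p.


Affine points = {(4, 3), (4, 16), (6, 3), (6, 16), (8, 1), (8, 18), (9, 3), (9, 16), (12, 1), (12, 18), (18, 1), (18, 18)}; affine count = 12; |E(F_19)| = 13.

Discriminant check: Δ ∝ 4a³ + 27b² = 4·0³ + 27·2² = 4·0 + 27·4 ≡ 13 (mod 19). Nonzero ⇒ E is nonsingular.
For each x ∈ F_19, compute rhs = x³ + 0·x + 2 mod 19, then count y ∈ F_19 with y² ≡ rhs.
  x = 0: rhs = 2, matching y values: none (0 points).
  x = 1: rhs = 3, matching y values: none (0 points).
  x = 2: rhs = 10, matching y values: none (0 points).
  x = 3: rhs = 10, matching y values: none (0 points).
  x = 4: rhs = 9, matching y values: 3, 16 (2 points).
  x = 5: rhs = 13, matching y values: none (0 points).
  x = 6: rhs = 9, matching y values: 3, 16 (2 points).
  x = 7: rhs = 3, matching y values: none (0 points).
  x = 8: rhs = 1, matching y values: 1, 18 (2 points).
  x = 9: rhs = 9, matching y values: 3, 16 (2 points).
  x = 10: rhs = 14, matching y values: none (0 points).
  x = 11: rhs = 3, matching y values: none (0 points).
  x = 12: rhs = 1, matching y values: 1, 18 (2 points).
  x = 13: rhs = 14, matching y values: none (0 points).
  x = 14: rhs = 10, matching y values: none (0 points).
  x = 15: rhs = 14, matching y values: none (0 points).
  x = 16: rhs = 13, matching y values: none (0 points).
  x = 17: rhs = 13, matching y values: none (0 points).
  x = 18: rhs = 1, matching y values: 1, 18 (2 points).
Total affine count: 12.
Full point count |E(F_19)| = 12 + 1 = 13.
Hasse bound: |13 − (19+1)| = |-7| = 7 ≤ 2√19 ≈ 8.7178 ✓.


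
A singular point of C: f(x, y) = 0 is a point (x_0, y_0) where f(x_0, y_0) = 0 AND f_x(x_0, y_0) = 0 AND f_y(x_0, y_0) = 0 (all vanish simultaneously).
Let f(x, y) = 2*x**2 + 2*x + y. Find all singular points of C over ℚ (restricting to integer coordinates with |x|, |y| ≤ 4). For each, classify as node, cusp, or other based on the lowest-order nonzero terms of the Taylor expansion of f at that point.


No singular points in the scanned grid; C is smooth there.

Compute partial derivatives:
  f_x = 4*x + 2.
  f_y = 1.
f_y = 1 is a nonzero constant, so f_y never vanishes: no point (x, y) can satisfy f = f_x = f_y = 0. In particular no (x, y) ∈ {−4, ..., 4}² is singular; the curve is smooth.


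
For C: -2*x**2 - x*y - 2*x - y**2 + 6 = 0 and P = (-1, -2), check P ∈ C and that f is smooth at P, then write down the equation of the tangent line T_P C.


Tangent line at P: 4*x + 5*y + 14 = 0.

Step 1: f(-1, -2) = 0, so P lies on C.
Step 2: partial derivatives
  f_x(x, y) = -4*x - y - 2, f_y(x, y) = -x - 2*y.
  f_x(P) = 4, f_y(P) = 5 (gradient nonzero, so P is smooth).
Step 3: tangent line at P: 4·(x − -1) + 5·(y − -2) = 0.
Expanding: 4*x + 5*y + 14 = 0.


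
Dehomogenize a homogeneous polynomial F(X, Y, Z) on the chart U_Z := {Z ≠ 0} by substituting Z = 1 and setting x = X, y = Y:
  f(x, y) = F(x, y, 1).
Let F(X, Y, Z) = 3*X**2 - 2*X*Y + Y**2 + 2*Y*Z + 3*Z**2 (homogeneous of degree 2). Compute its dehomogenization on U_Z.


f(x, y) = 3*x**2 - 2*x*y + y**2 + 2*y + 3

On U_Z we set Z = 1. Each monomial c·X^i·Y^j·Z^k in F becomes c·x^i·y^j·1^k = c·x^i·y^j.
Substituting Z = 1: F(X, Y, 1) = 3*x**2 - 2*x*y + y**2 + 2*y + 3.
Note: deg(f) ≤ deg(F) = 2; strict inequality happens when F is divisible by Z (lost terms).


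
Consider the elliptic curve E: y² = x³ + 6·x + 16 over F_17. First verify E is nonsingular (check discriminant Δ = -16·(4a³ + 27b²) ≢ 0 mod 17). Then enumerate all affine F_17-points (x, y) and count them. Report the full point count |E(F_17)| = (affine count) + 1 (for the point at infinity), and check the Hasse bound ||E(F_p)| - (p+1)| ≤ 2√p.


Affine points = {(0, 4), (0, 13), (2, 6), (2, 11), (4, 6), (4, 11), (5, 1), (5, 16), (6, 8), (6, 9), (8, 7), (8, 10), (9, 0), (11, 6), (11, 11), (13, 8), (13, 9), (15, 8), (15, 9), (16, 3), (16, 14)}; affine count = 21; |E(F_17)| = 22.

Discriminant check: Δ ∝ 4a³ + 27b² = 4·6³ + 27·16² = 4·216 + 27·256 ≡ 7 (mod 17). Nonzero ⇒ E is nonsingular.
For each x ∈ F_17, compute rhs = x³ + 6·x + 16 mod 17, then count y ∈ F_17 with y² ≡ rhs.
  x = 0: rhs = 16, matching y values: 4, 13 (2 points).
  x = 1: rhs = 6, matching y values: none (0 points).
  x = 2: rhs = 2, matching y values: 6, 11 (2 points).
  x = 3: rhs = 10, matching y values: none (0 points).
  x = 4: rhs = 2, matching y values: 6, 11 (2 points).
  x = 5: rhs = 1, matching y values: 1, 16 (2 points).
  x = 6: rhs = 13, matching y values: 8, 9 (2 points).
  x = 7: rhs = 10, matching y values: none (0 points).
  x = 8: rhs = 15, matching y values: 7, 10 (2 points).
  x = 9: rhs = 0, matching y values: 0 (1 points).
  x = 10: rhs = 5, matching y values: none (0 points).
  x = 11: rhs = 2, matching y values: 6, 11 (2 points).
  x = 12: rhs = 14, matching y values: none (0 points).
  x = 13: rhs = 13, matching y values: 8, 9 (2 points).
  x = 14: rhs = 5, matching y values: none (0 points).
  x = 15: rhs = 13, matching y values: 8, 9 (2 points).
  x = 16: rhs = 9, matching y values: 3, 14 (2 points).
Total affine count: 21.
Full point count |E(F_17)| = 21 + 1 = 22.
Hasse bound: |22 − (17+1)| = |4| = 4 ≤ 2√17 ≈ 8.2462 ✓.


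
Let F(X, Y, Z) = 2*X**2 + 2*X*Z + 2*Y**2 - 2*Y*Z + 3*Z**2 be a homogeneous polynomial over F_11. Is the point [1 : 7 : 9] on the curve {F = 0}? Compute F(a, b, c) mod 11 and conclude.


F(1,7,9) ≡ 4 (mod 11); P is NOT on the curve.

Evaluate F(1, 7, 9) term-by-term (mod 11).
  2*X**2 ↦ 2·1·1·1 = 2
  2*X*Z ↦ 2·1·1·9 = 18
  2*Y**2 ↦ 2·1·49·1 = 98
  -2*Y*Z ↦ -2·1·7·9 = -126
  3*Z**2 ↦ 3·1·1·81 = 243
Sum: F(1, 7, 9) = (2) + (18) + (98) + (-126) + (243) = 235.
Reducing mod 11: 235 ≡ 4 (mod 11).
Since F(a, b, c) ≡ 4 ≠ 0 (mod 11), P does NOT lie on the curve.


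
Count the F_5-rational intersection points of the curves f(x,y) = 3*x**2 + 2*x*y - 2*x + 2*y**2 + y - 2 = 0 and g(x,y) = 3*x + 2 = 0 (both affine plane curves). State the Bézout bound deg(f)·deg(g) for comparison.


Common zeros: ∅; count = 0; Bézout bound = 2.

deg(f) = 2, deg(g) = 1, so Bézout bound = 2.
Scan x ∈ F_5. For each x, list the y ∈ F_5 with f(x, y) ≡ 0 and those with g(x, y) ≡ 0 (mod 5); the common zeros in that column are the intersection.
  x = 0: f ≡ 0 at y ∈ ∅; g ≡ 0 at y ∈ ∅; common: ∅.
  x = 1: f ≡ 0 at y ∈ ∅; g ≡ 0 at y ∈ {0, 1, 2, 3, 4}; common: ∅.
  x = 2: f ≡ 0 at y ∈ ∅; g ≡ 0 at y ∈ ∅; common: ∅.
  x = 3: f ≡ 0 at y ∈ ∅; g ≡ 0 at y ∈ ∅; common: ∅.
  x = 4: f ≡ 0 at y ∈ ∅; g ≡ 0 at y ∈ ∅; common: ∅.
Collecting: common zeros = ∅, so the count is 0.
Comparison with the Bézout bound: 0 ≤ 2 = deg(f)·deg(g), as expected for curves with no common component (the affine F_5-count falls short of the bound because intersections may lie at infinity, over extension fields, or carry multiplicity).


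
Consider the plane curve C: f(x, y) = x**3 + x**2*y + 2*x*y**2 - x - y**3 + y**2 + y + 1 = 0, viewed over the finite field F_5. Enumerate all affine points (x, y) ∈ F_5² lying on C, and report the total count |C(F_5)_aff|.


Affine F_5-points: {(1, 1), (2, 3), (3, 0), (3, 2)}; count = 4.

For each of the 25 pairs (x, y) ∈ F_5², evaluate f(x, y) mod 5. Record the zeros.
  x = 0: [0↦1, 1↦2, 2↦4, 3↦1, 4↦2]  zeros at y ∈ ∅
  x = 1: [0↦1, 1↦0, 2↦4, 3↦2, 4↦3]  zeros at y ∈ {1}
  x = 2: [0↦2, 1↦1, 2↦4, 3↦0, 4↦3]  zeros at y ∈ {3}
  x = 3: [0↦0, 1↦1, 2↦0, 3↦1, 4↦3]  zeros at y ∈ {0, 2}
  x = 4: [0↦1, 1↦1, 2↦3, 3↦1, 4↦4]  zeros at y ∈ ∅
Collecting zeros: affine points = {(1, 1), (2, 3), (3, 0), (3, 2)}.
Total count |C(F_5)_aff| = 4.


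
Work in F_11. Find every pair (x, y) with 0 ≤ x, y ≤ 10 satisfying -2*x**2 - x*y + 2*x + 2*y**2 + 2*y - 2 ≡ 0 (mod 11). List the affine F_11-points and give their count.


Affine F_11-points: {(0, 3), (0, 7), (2, 5), (2, 6), (3, 7), (3, 10), (4, 2), (4, 10), (5, 3), (5, 4), (7, 2), (7, 6)}; count = 12.

For each of the 121 pairs (x, y) ∈ F_11², evaluate f(x, y) mod 11. Record the zeros.
  x = 0: [0↦9, 1↦2, 2↦10, 3↦0, 4↦5, 5↦3, 6↦5, 7↦0, 8↦10, 9↦2, 10↦9]  zeros at y ∈ {3, 7}
  x = 1: [0↦9, 1↦1, 2↦8, 3↦8, 4↦1, 5↦9, 6↦10, 7↦4, 8↦2, 9↦4, 10↦10]  zeros at y ∈ ∅
  x = 2: [0↦5, 1↦7, 2↦2, 3↦1, 4↦4, 5↦0, 6↦0, 7↦4, 8↦1, 9↦2, 10↦7]  zeros at y ∈ {5, 6}
  x = 3: [0↦8, 1↦9, 2↦3, 3↦1, 4↦3, 5↦9, 6↦8, 7↦0, 8↦7, 9↦7, 10↦0]  zeros at y ∈ {7, 10}
  x = 4: [0↦7, 1↦7, 2↦0, 3↦8, 4↦9, 5↦3, 6↦1, 7↦3, 8↦9, 9↦8, 10↦0]  zeros at y ∈ {2, 10}
  x = 5: [0↦2, 1↦1, 2↦4, 3↦0, 4↦0, 5↦4, 6↦1, 7↦2, 8↦7, 9↦5, 10↦7]  zeros at y ∈ {3, 4}
  x = 6: [0↦4, 1↦2, 2↦4, 3↦10, 4↦9, 5↦1, 6↦8, 7↦8, 8↦1, 9↦9, 10↦10]  zeros at y ∈ ∅
  x = 7: [0↦2, 1↦10, 2↦0, 3↦5, 4↦3, 5↦5, 6↦0, 7↦10, 8↦2, 9↦9, 10↦9]  zeros at y ∈ {2, 6}
  x = 8: [0↦7, 1↦3, 2↦3, 3↦7, 4↦4, 5↦5, 6↦10, 7↦8, 8↦10, 9↦5, 10↦4]  zeros at y ∈ ∅
  x = 9: [0↦8, 1↦3, 2↦2, 3↦5, 4↦1, 5↦1, 6↦5, 7↦2, 8↦3, 9↦8, 10↦6]  zeros at y ∈ ∅
  x = 10: [0↦5, 1↦10, 2↦8, 3↦10, 4↦5, 5↦4, 6↦7, 7↦3, 8↦3, 9↦7, 10↦4]  zeros at y ∈ ∅
Collecting zeros: affine points = {(0, 3), (0, 7), (2, 5), (2, 6), (3, 7), (3, 10), (4, 2), (4, 10), (5, 3), (5, 4), (7, 2), (7, 6)}.
Total count |C(F_11)_aff| = 12.


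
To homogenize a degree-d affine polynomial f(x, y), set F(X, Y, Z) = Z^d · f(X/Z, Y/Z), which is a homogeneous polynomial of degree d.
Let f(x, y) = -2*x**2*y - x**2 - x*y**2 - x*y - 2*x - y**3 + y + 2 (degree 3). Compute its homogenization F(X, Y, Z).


F(X, Y, Z) = -2*X**2*Y - X**2*Z - X*Y**2 - X*Y*Z - 2*X*Z**2 - Y**3 + Y*Z**2 + 2*Z**3

deg(f) = 3.
Substitute x = X/Z, y = Y/Z into f, then multiply by Z^3.
  monomial -2·x^2·y^1 ↦ -2·X^2·Y^1·Z^0.
  monomial -1·x^2·y^0 ↦ -1·X^2·Y^0·Z^1.
  monomial -1·x^1·y^2 ↦ -1·X^1·Y^2·Z^0.
  monomial -1·x^1·y^1 ↦ -1·X^1·Y^1·Z^1.
  monomial -2·x^1·y^0 ↦ -2·X^1·Y^0·Z^2.
  monomial -1·x^0·y^3 ↦ -1·X^0·Y^3·Z^0.
  monomial 1·x^0·y^1 ↦ 1·X^0·Y^1·Z^2.
  monomial 2·x^0·y^0 ↦ 2·X^0·Y^0·Z^3.
Collecting: F(X, Y, Z) = -2*X**2*Y - X**2*Z - X*Y**2 - X*Y*Z - 2*X*Z**2 - Y**3 + Y*Z**2 + 2*Z**3.


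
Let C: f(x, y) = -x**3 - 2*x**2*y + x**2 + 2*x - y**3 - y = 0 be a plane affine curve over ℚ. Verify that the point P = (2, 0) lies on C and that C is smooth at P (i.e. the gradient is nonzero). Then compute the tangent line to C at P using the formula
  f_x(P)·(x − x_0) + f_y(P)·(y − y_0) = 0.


Tangent line at P: -6*x - 9*y + 12 = 0.

Step 1: f(2, 0) = 0, so P lies on C.
Step 2: partial derivatives
  f_x(x, y) = -3*x**2 - 4*x*y + 2*x + 2, f_y(x, y) = -2*x**2 - 3*y**2 - 1.
  f_x(P) = -6, f_y(P) = -9 (gradient nonzero, so P is smooth).
Step 3: tangent line at P: -6·(x − 2) + -9·(y − 0) = 0.
Expanding: -6*x - 9*y + 12 = 0.


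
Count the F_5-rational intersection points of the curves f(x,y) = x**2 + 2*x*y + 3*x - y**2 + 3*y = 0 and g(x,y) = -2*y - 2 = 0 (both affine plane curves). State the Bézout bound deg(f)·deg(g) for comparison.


Common zeros: ∅; count = 0; Bézout bound = 2.

deg(f) = 2, deg(g) = 1, so Bézout bound = 2.
Scan x ∈ F_5. For each x, list the y ∈ F_5 with f(x, y) ≡ 0 and those with g(x, y) ≡ 0 (mod 5); the common zeros in that column are the intersection.
  x = 0: f ≡ 0 at y ∈ {0, 3}; g ≡ 0 at y ∈ {4}; common: ∅.
  x = 1: f ≡ 0 at y ∈ {2, 3}; g ≡ 0 at y ∈ {4}; common: ∅.
  x = 2: f ≡ 0 at y ∈ {0, 2}; g ≡ 0 at y ∈ {4}; common: ∅.
  x = 3: f ≡ 0 at y ∈ ∅; g ≡ 0 at y ∈ {4}; common: ∅.
  x = 4: f ≡ 0 at y ∈ ∅; g ≡ 0 at y ∈ {4}; common: ∅.
Collecting: common zeros = ∅, so the count is 0.
Comparison with the Bézout bound: 0 ≤ 2 = deg(f)·deg(g), as expected for curves with no common component (the affine F_5-count falls short of the bound because intersections may lie at infinity, over extension fields, or carry multiplicity).


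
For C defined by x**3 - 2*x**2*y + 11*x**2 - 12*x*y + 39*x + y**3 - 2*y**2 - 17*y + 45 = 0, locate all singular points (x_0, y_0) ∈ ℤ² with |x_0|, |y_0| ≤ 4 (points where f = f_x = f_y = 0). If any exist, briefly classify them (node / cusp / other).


Singular points: {(-3, 1)}; classification: cusp.

Compute partial derivatives:
  f_x = 3*x**2 - 4*x*y + 22*x - 12*y + 39.
  f_y = -2*x**2 - 12*x + 3*y**2 - 4*y - 17.
Scan x_0 ∈ {−4, ..., 4}. For each x_0, f_y(x_0, y) is a polynomial in y; find its integer roots y ∈ {−4, ..., 4}, then test f_x and f at those candidates.
  x = -4: f_y(-4, y) = 3*y**2 - 4*y - 1; no integer root y with |y| ≤ 4.
  x = -3: f_y(-3, y) = 3*y**2 - 4*y + 1; vanishes at y ∈ {1}. (-3, 1): f_x = 0, f = 0 — SINGULAR.
  x = -2: f_y(-2, y) = 3*y**2 - 4*y - 1; no integer root y with |y| ≤ 4.
  x = -1: f_y(-1, y) = 3*y**2 - 4*y - 7; vanishes at y ∈ {-1}. (-1, -1): f_x = 28 ≠ 0.
  x = 0: f_y(0, y) = 3*y**2 - 4*y - 17; no integer root y with |y| ≤ 4.
  x = 1: f_y(1, y) = 3*y**2 - 4*y - 31; no integer root y with |y| ≤ 4.
  x = 2: f_y(2, y) = 3*y**2 - 4*y - 49; no integer root y with |y| ≤ 4.
  x = 3: f_y(3, y) = 3*y**2 - 4*y - 71; no integer root y with |y| ≤ 4.
  x = 4: f_y(4, y) = 3*y**2 - 4*y - 97; no integer root y with |y| ≤ 4.
Only singular point on the grid: (-3, 1).
Classify: substitute x = -3 + u, y = 1 + v and expand: f = u**3 - 2*u**2*v + v**3 + v**2.
No constant or linear terms (consistent with a singular point). Quadratic part: v**2. Cubic part: u**3 - 2*u**2*v + v**3.
The quadratic part v**2 is a perfect square, so there is a single (double) tangent line v = 0, i.e. y = 1. Restricting the cubic part to that line (v = 0) leaves u**3 ≠ 0, so f is not divisible by v and the branch is v² ≈ -u**3 to lowest order — this is a cusp.
Classification: cusp.


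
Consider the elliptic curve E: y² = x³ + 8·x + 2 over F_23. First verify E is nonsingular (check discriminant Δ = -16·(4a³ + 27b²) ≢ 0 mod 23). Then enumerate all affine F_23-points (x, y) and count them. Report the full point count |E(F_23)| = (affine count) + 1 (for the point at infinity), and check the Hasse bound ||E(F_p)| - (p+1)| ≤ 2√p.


Affine points = {(0, 5), (0, 18), (2, 7), (2, 16), (4, 11), (4, 12), (5, 11), (5, 12), (6, 6), (6, 17), (8, 7), (8, 16), (10, 1), (10, 22), (11, 8), (11, 15), (12, 3), (12, 20), (13, 7), (13, 16), (14, 11), (14, 12), (15, 1), (15, 22), (21, 1), (21, 22), (22, 4), (22, 19)}; affine count = 28; |E(F_23)| = 29.

Discriminant check: Δ ∝ 4a³ + 27b² = 4·8³ + 27·2² = 4·512 + 27·4 ≡ 17 (mod 23). Nonzero ⇒ E is nonsingular.
For each x ∈ F_23, compute rhs = x³ + 8·x + 2 mod 23, then count y ∈ F_23 with y² ≡ rhs.
  x = 0: rhs = 2, matching y values: 5, 18 (2 points).
  x = 1: rhs = 11, matching y values: none (0 points).
  x = 2: rhs = 3, matching y values: 7, 16 (2 points).
  x = 3: rhs = 7, matching y values: none (0 points).
  x = 4: rhs = 6, matching y values: 11, 12 (2 points).
  x = 5: rhs = 6, matching y values: 11, 12 (2 points).
  x = 6: rhs = 13, matching y values: 6, 17 (2 points).
  x = 7: rhs = 10, matching y values: none (0 points).
  x = 8: rhs = 3, matching y values: 7, 16 (2 points).
  x = 9: rhs = 21, matching y values: none (0 points).
  x = 10: rhs = 1, matching y values: 1, 22 (2 points).
  x = 11: rhs = 18, matching y values: 8, 15 (2 points).
  x = 12: rhs = 9, matching y values: 3, 20 (2 points).
  x = 13: rhs = 3, matching y values: 7, 16 (2 points).
  x = 14: rhs = 6, matching y values: 11, 12 (2 points).
  x = 15: rhs = 1, matching y values: 1, 22 (2 points).
  x = 16: rhs = 17, matching y values: none (0 points).
  x = 17: rhs = 14, matching y values: none (0 points).
  x = 18: rhs = 21, matching y values: none (0 points).
  x = 19: rhs = 21, matching y values: none (0 points).
  x = 20: rhs = 20, matching y values: none (0 points).
  x = 21: rhs = 1, matching y values: 1, 22 (2 points).
  x = 22: rhs = 16, matching y values: 4, 19 (2 points).
Total affine count: 28.
Full point count |E(F_23)| = 28 + 1 = 29.
Hasse bound: |29 − (23+1)| = |5| = 5 ≤ 2√23 ≈ 9.5917 ✓.


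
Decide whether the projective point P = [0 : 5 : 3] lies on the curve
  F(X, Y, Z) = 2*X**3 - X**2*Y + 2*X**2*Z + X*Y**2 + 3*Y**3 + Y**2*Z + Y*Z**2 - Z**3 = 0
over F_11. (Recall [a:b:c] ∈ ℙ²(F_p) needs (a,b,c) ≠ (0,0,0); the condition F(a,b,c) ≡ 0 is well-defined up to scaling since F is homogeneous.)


F(0,5,3) ≡ 6 (mod 11); P is NOT on the curve.

Evaluate F(0, 5, 3) term-by-term (mod 11).
  2*X**3 ↦ 2·0·1·1 = 0
  -X**2*Y ↦ -1·0·5·1 = 0
  2*X**2*Z ↦ 2·0·1·3 = 0
  X*Y**2 ↦ 1·0·25·1 = 0
  3*Y**3 ↦ 3·1·125·1 = 375
  Y**2*Z ↦ 1·1·25·3 = 75
  Y*Z**2 ↦ 1·1·5·9 = 45
  -Z**3 ↦ -1·1·1·27 = -27
Sum: F(0, 5, 3) = (0) + (0) + (0) + (0) + (375) + (75) + (45) + (-27) = 468.
Reducing mod 11: 468 ≡ 6 (mod 11).
Since F(a, b, c) ≡ 6 ≠ 0 (mod 11), P does NOT lie on the curve.


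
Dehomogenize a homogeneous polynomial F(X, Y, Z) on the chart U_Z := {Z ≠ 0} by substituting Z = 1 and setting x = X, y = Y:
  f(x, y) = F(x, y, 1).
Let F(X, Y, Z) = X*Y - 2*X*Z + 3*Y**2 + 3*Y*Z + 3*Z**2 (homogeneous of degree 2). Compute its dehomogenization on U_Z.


f(x, y) = x*y - 2*x + 3*y**2 + 3*y + 3

On U_Z we set Z = 1. Each monomial c·X^i·Y^j·Z^k in F becomes c·x^i·y^j·1^k = c·x^i·y^j.
Substituting Z = 1: F(X, Y, 1) = x*y - 2*x + 3*y**2 + 3*y + 3.
Note: deg(f) ≤ deg(F) = 2; strict inequality happens when F is divisible by Z (lost terms).


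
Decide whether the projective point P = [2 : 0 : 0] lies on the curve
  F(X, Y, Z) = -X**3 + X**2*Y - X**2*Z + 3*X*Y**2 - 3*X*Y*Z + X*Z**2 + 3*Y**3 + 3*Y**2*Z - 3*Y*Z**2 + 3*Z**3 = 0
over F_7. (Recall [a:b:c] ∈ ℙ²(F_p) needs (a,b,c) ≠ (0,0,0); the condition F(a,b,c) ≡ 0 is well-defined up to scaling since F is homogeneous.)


F(2,0,0) ≡ 6 (mod 7); P is NOT on the curve.

Evaluate F(2, 0, 0) term-by-term (mod 7).
  -X**3 ↦ -1·8·1·1 = -8
  X**2*Y ↦ 1·4·0·1 = 0
  -X**2*Z ↦ -1·4·1·0 = 0
  3*X*Y**2 ↦ 3·2·0·1 = 0
  -3*X*Y*Z ↦ -3·2·0·0 = 0
  X*Z**2 ↦ 1·2·1·0 = 0
  3*Y**3 ↦ 3·1·0·1 = 0
  3*Y**2*Z ↦ 3·1·0·0 = 0
  -3*Y*Z**2 ↦ -3·1·0·0 = 0
  3*Z**3 ↦ 3·1·1·0 = 0
Sum: F(2, 0, 0) = (-8) + (0) + (0) + (0) + (0) + (0) + (0) + (0) + (0) + (0) = -8.
Reducing mod 7: -8 ≡ 6 (mod 7).
Since F(a, b, c) ≡ 6 ≠ 0 (mod 7), P does NOT lie on the curve.


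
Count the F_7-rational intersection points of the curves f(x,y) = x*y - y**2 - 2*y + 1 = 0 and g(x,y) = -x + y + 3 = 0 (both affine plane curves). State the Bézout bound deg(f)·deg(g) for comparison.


Common zeros: {(2, 6)}; count = 1; Bézout bound = 2.

deg(f) = 2, deg(g) = 1, so Bézout bound = 2.
Scan x ∈ F_7. For each x, list the y ∈ F_7 with f(x, y) ≡ 0 and those with g(x, y) ≡ 0 (mod 7); the common zeros in that column are the intersection.
  x = 0: f ≡ 0 at y ∈ {2, 3}; g ≡ 0 at y ∈ {4}; common: ∅.
  x = 1: f ≡ 0 at y ∈ ∅; g ≡ 0 at y ∈ {5}; common: ∅.
  x = 2: f ≡ 0 at y ∈ {1, 6}; g ≡ 0 at y ∈ {6}; common: {6}.
  x = 3: f ≡ 0 at y ∈ ∅; g ≡ 0 at y ∈ {0}; common: ∅.
  x = 4: f ≡ 0 at y ∈ {4, 5}; g ≡ 0 at y ∈ {1}; common: ∅.
  x = 5: f ≡ 0 at y ∈ ∅; g ≡ 0 at y ∈ {2}; common: ∅.
  x = 6: f ≡ 0 at y ∈ ∅; g ≡ 0 at y ∈ {3}; common: ∅.
Collecting: common zeros = {(2, 6)}, so the count is 1.
Comparison with the Bézout bound: 1 ≤ 2 = deg(f)·deg(g), as expected for curves with no common component (the affine F_7-count falls short of the bound because intersections may lie at infinity, over extension fields, or carry multiplicity).


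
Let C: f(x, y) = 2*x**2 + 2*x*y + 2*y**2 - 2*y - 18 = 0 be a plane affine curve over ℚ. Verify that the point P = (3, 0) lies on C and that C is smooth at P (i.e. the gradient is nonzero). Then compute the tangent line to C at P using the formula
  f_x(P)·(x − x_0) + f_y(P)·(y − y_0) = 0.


Tangent line at P: 12*x + 4*y - 36 = 0.

Step 1: f(3, 0) = 0, so P lies on C.
Step 2: partial derivatives
  f_x(x, y) = 4*x + 2*y, f_y(x, y) = 2*x + 4*y - 2.
  f_x(P) = 12, f_y(P) = 4 (gradient nonzero, so P is smooth).
Step 3: tangent line at P: 12·(x − 3) + 4·(y − 0) = 0.
Expanding: 12*x + 4*y - 36 = 0.


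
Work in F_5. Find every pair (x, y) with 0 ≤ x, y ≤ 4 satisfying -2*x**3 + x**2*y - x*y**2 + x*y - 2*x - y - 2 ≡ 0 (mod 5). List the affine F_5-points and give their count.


Affine F_5-points: {(0, 3), (2, 2), (2, 3)}; count = 3.

For each of the 25 pairs (x, y) ∈ F_5², evaluate f(x, y) mod 5. Record the zeros.
  x = 0: [0↦3, 1↦2, 2↦1, 3↦0, 4↦4]  zeros at y ∈ {3}
  x = 1: [0↦4, 1↦4, 2↦2, 3↦3, 4↦2]  zeros at y ∈ ∅
  x = 2: [0↦3, 1↦1, 2↦0, 3↦0, 4↦1]  zeros at y ∈ {2, 3}
  x = 3: [0↦3, 1↦1, 2↦3, 3↦4, 4↦4]  zeros at y ∈ ∅
  x = 4: [0↦2, 1↦2, 2↦4, 3↦3, 4↦4]  zeros at y ∈ ∅
Collecting zeros: affine points = {(0, 3), (2, 2), (2, 3)}.
Total count |C(F_5)_aff| = 3.


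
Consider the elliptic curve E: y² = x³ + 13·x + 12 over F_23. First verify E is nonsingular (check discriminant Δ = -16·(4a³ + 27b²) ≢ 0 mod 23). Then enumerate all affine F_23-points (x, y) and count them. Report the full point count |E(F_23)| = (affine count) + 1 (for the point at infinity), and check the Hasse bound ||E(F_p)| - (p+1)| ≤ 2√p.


Affine points = {(0, 9), (0, 14), (1, 7), (1, 16), (2, 0), (3, 3), (3, 20), (4, 6), (4, 17), (5, 8), (5, 15), (7, 3), (7, 20), (13, 3), (13, 20), (18, 11), (18, 12), (21, 1), (21, 22)}; affine count = 19; |E(F_23)| = 20.

Discriminant check: Δ ∝ 4a³ + 27b² = 4·13³ + 27·12² = 4·2197 + 27·144 ≡ 3 (mod 23). Nonzero ⇒ E is nonsingular.
For each x ∈ F_23, compute rhs = x³ + 13·x + 12 mod 23, then count y ∈ F_23 with y² ≡ rhs.
  x = 0: rhs = 12, matching y values: 9, 14 (2 points).
  x = 1: rhs = 3, matching y values: 7, 16 (2 points).
  x = 2: rhs = 0, matching y values: 0 (1 points).
  x = 3: rhs = 9, matching y values: 3, 20 (2 points).
  x = 4: rhs = 13, matching y values: 6, 17 (2 points).
  x = 5: rhs = 18, matching y values: 8, 15 (2 points).
  x = 6: rhs = 7, matching y values: none (0 points).
  x = 7: rhs = 9, matching y values: 3, 20 (2 points).
  x = 8: rhs = 7, matching y values: none (0 points).
  x = 9: rhs = 7, matching y values: none (0 points).
  x = 10: rhs = 15, matching y values: none (0 points).
  x = 11: rhs = 14, matching y values: none (0 points).
  x = 12: rhs = 10, matching y values: none (0 points).
  x = 13: rhs = 9, matching y values: 3, 20 (2 points).
  x = 14: rhs = 17, matching y values: none (0 points).
  x = 15: rhs = 17, matching y values: none (0 points).
  x = 16: rhs = 15, matching y values: none (0 points).
  x = 17: rhs = 17, matching y values: none (0 points).
  x = 18: rhs = 6, matching y values: 11, 12 (2 points).
  x = 19: rhs = 11, matching y values: none (0 points).
  x = 20: rhs = 15, matching y values: none (0 points).
  x = 21: rhs = 1, matching y values: 1, 22 (2 points).
  x = 22: rhs = 21, matching y values: none (0 points).
Total affine count: 19.
Full point count |E(F_23)| = 19 + 1 = 20.
Hasse bound: |20 − (23+1)| = |-4| = 4 ≤ 2√23 ≈ 9.5917 ✓.


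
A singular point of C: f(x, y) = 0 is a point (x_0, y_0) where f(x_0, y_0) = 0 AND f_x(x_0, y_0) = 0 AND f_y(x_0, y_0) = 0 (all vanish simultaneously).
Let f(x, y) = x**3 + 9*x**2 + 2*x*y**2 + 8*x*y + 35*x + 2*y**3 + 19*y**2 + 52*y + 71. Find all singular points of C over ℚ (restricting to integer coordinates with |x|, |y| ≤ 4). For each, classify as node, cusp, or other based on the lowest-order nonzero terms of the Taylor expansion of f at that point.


Singular points: {(-3, -2)}; classification: cusp.

Compute partial derivatives:
  f_x = 3*x**2 + 18*x + 2*y**2 + 8*y + 35.
  f_y = 4*x*y + 8*x + 6*y**2 + 38*y + 52.
Scan x_0 ∈ {−4, ..., 4}. For each x_0, f_y(x_0, y) is a polynomial in y; find its integer roots y ∈ {−4, ..., 4}, then test f_x and f at those candidates.
  x = -4: f_y(-4, y) = 6*y**2 + 22*y + 20; vanishes at y ∈ {-2}. (-4, -2): f_x = 3 ≠ 0.
  x = -3: f_y(-3, y) = 6*y**2 + 26*y + 28; vanishes at y ∈ {-2}. (-3, -2): f_x = 0, f = 0 — SINGULAR.
  x = -2: f_y(-2, y) = 6*y**2 + 30*y + 36; vanishes at y ∈ {-3, -2}. (-2, -3): f_x = 5 ≠ 0; (-2, -2): f_x = 3 ≠ 0.
  x = -1: f_y(-1, y) = 6*y**2 + 34*y + 44; vanishes at y ∈ {-2}. (-1, -2): f_x = 12 ≠ 0.
  x = 0: f_y(0, y) = 6*y**2 + 38*y + 52; vanishes at y ∈ {-2}. (0, -2): f_x = 27 ≠ 0.
  x = 1: f_y(1, y) = 6*y**2 + 42*y + 60; vanishes at y ∈ {-2}. (1, -2): f_x = 48 ≠ 0.
  x = 2: f_y(2, y) = 6*y**2 + 46*y + 68; vanishes at y ∈ {-2}. (2, -2): f_x = 75 ≠ 0.
  x = 3: f_y(3, y) = 6*y**2 + 50*y + 76; vanishes at y ∈ {-2}. (3, -2): f_x = 108 ≠ 0.
  x = 4: f_y(4, y) = 6*y**2 + 54*y + 84; vanishes at y ∈ {-2}. (4, -2): f_x = 147 ≠ 0.
Only singular point on the grid: (-3, -2).
Classify: substitute x = -3 + u, y = -2 + v and expand: f = u**3 + 2*u*v**2 + 2*v**3 + v**2.
No constant or linear terms (consistent with a singular point). Quadratic part: v**2. Cubic part: u**3 + 2*u*v**2 + 2*v**3.
The quadratic part v**2 is a perfect square, so there is a single (double) tangent line v = 0, i.e. y = -2. Restricting the cubic part to that line (v = 0) leaves u**3 ≠ 0, so f is not divisible by v and the branch is v² ≈ -u**3 to lowest order — this is a cusp.
Classification: cusp.


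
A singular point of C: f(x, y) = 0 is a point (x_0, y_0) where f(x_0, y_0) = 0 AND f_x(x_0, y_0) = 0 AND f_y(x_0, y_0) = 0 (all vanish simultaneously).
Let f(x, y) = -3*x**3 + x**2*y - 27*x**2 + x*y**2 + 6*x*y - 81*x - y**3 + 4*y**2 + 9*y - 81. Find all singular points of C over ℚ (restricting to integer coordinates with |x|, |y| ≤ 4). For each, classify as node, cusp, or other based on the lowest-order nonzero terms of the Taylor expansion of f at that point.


Singular points: {(-3, 0)}; classification: cusp.

Compute partial derivatives:
  f_x = -9*x**2 + 2*x*y - 54*x + y**2 + 6*y - 81.
  f_y = x**2 + 2*x*y + 6*x - 3*y**2 + 8*y + 9.
Scan x_0 ∈ {−4, ..., 4}. For each x_0, f_y(x_0, y) is a polynomial in y; find its integer roots y ∈ {−4, ..., 4}, then test f_x and f at those candidates.
  x = -4: f_y(-4, y) = 1 - 3*y**2; no integer root y with |y| ≤ 4.
  x = -3: f_y(-3, y) = -3*y**2 + 2*y; vanishes at y ∈ {0}. (-3, 0): f_x = 0, f = 0 — SINGULAR.
  x = -2: f_y(-2, y) = -3*y**2 + 4*y + 1; no integer root y with |y| ≤ 4.
  x = -1: f_y(-1, y) = -3*y**2 + 6*y + 4; no integer root y with |y| ≤ 4.
  x = 0: f_y(0, y) = -3*y**2 + 8*y + 9; no integer root y with |y| ≤ 4.
  x = 1: f_y(1, y) = -3*y**2 + 10*y + 16; no integer root y with |y| ≤ 4.
  x = 2: f_y(2, y) = -3*y**2 + 12*y + 25; no integer root y with |y| ≤ 4.
  x = 3: f_y(3, y) = -3*y**2 + 14*y + 36; no integer root y with |y| ≤ 4.
  x = 4: f_y(4, y) = -3*y**2 + 16*y + 49; no integer root y with |y| ≤ 4.
Only singular point on the grid: (-3, 0).
Classify: substitute x = -3 + u, y = 0 + v and expand: f = -3*u**3 + u**2*v + u*v**2 - v**3 + v**2.
No constant or linear terms (consistent with a singular point). Quadratic part: v**2. Cubic part: -3*u**3 + u**2*v + u*v**2 - v**3.
The quadratic part v**2 is a perfect square, so there is a single (double) tangent line v = 0, i.e. y = 0. Restricting the cubic part to that line (v = 0) leaves -3*u**3 ≠ 0, so f is not divisible by v and the branch is v² ≈ 3*u**3 to lowest order — this is a cusp.
Classification: cusp.
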